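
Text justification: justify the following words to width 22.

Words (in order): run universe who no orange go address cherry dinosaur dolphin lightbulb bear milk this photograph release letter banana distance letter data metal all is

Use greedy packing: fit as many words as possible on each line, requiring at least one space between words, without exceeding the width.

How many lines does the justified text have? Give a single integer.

Line 1: ['run', 'universe', 'who', 'no'] (min_width=19, slack=3)
Line 2: ['orange', 'go', 'address'] (min_width=17, slack=5)
Line 3: ['cherry', 'dinosaur'] (min_width=15, slack=7)
Line 4: ['dolphin', 'lightbulb', 'bear'] (min_width=22, slack=0)
Line 5: ['milk', 'this', 'photograph'] (min_width=20, slack=2)
Line 6: ['release', 'letter', 'banana'] (min_width=21, slack=1)
Line 7: ['distance', 'letter', 'data'] (min_width=20, slack=2)
Line 8: ['metal', 'all', 'is'] (min_width=12, slack=10)
Total lines: 8

Answer: 8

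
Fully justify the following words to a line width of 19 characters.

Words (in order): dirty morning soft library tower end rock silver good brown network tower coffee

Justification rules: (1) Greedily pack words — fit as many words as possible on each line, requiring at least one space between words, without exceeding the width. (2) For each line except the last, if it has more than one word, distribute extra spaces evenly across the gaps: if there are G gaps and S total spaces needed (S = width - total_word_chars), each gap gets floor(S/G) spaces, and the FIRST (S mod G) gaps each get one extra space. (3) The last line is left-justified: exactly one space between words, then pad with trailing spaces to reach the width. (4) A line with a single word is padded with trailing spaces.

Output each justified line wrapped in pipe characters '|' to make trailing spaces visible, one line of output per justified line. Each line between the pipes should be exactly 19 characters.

Answer: |dirty  morning soft|
|library  tower  end|
|rock   silver  good|
|brown network tower|
|coffee             |

Derivation:
Line 1: ['dirty', 'morning', 'soft'] (min_width=18, slack=1)
Line 2: ['library', 'tower', 'end'] (min_width=17, slack=2)
Line 3: ['rock', 'silver', 'good'] (min_width=16, slack=3)
Line 4: ['brown', 'network', 'tower'] (min_width=19, slack=0)
Line 5: ['coffee'] (min_width=6, slack=13)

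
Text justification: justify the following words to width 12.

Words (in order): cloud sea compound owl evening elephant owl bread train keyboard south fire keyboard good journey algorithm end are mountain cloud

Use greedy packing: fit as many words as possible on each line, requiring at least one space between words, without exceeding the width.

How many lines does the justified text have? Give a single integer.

Answer: 13

Derivation:
Line 1: ['cloud', 'sea'] (min_width=9, slack=3)
Line 2: ['compound', 'owl'] (min_width=12, slack=0)
Line 3: ['evening'] (min_width=7, slack=5)
Line 4: ['elephant', 'owl'] (min_width=12, slack=0)
Line 5: ['bread', 'train'] (min_width=11, slack=1)
Line 6: ['keyboard'] (min_width=8, slack=4)
Line 7: ['south', 'fire'] (min_width=10, slack=2)
Line 8: ['keyboard'] (min_width=8, slack=4)
Line 9: ['good', 'journey'] (min_width=12, slack=0)
Line 10: ['algorithm'] (min_width=9, slack=3)
Line 11: ['end', 'are'] (min_width=7, slack=5)
Line 12: ['mountain'] (min_width=8, slack=4)
Line 13: ['cloud'] (min_width=5, slack=7)
Total lines: 13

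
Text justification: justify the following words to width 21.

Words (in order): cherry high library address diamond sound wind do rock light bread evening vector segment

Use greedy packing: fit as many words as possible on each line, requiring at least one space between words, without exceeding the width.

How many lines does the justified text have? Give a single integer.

Answer: 5

Derivation:
Line 1: ['cherry', 'high', 'library'] (min_width=19, slack=2)
Line 2: ['address', 'diamond', 'sound'] (min_width=21, slack=0)
Line 3: ['wind', 'do', 'rock', 'light'] (min_width=18, slack=3)
Line 4: ['bread', 'evening', 'vector'] (min_width=20, slack=1)
Line 5: ['segment'] (min_width=7, slack=14)
Total lines: 5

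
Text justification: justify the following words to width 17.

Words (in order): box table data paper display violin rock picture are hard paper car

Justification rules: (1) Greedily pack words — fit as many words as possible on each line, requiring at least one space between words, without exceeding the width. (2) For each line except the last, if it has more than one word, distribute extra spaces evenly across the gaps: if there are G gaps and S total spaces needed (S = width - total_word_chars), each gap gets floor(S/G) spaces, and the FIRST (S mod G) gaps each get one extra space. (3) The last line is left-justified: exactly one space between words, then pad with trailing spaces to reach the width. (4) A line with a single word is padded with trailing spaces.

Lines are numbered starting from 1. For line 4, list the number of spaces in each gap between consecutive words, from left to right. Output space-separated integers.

Answer: 2 1

Derivation:
Line 1: ['box', 'table', 'data'] (min_width=14, slack=3)
Line 2: ['paper', 'display'] (min_width=13, slack=4)
Line 3: ['violin', 'rock'] (min_width=11, slack=6)
Line 4: ['picture', 'are', 'hard'] (min_width=16, slack=1)
Line 5: ['paper', 'car'] (min_width=9, slack=8)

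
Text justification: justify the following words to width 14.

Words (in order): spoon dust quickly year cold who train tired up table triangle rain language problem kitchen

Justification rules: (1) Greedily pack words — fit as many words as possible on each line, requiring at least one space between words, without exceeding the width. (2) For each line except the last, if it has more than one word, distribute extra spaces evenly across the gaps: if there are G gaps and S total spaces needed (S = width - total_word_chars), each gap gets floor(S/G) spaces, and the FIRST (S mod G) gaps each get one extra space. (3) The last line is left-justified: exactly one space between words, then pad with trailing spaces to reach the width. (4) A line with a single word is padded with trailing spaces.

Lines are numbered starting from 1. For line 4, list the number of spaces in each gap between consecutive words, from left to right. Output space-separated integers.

Answer: 1 1

Derivation:
Line 1: ['spoon', 'dust'] (min_width=10, slack=4)
Line 2: ['quickly', 'year'] (min_width=12, slack=2)
Line 3: ['cold', 'who', 'train'] (min_width=14, slack=0)
Line 4: ['tired', 'up', 'table'] (min_width=14, slack=0)
Line 5: ['triangle', 'rain'] (min_width=13, slack=1)
Line 6: ['language'] (min_width=8, slack=6)
Line 7: ['problem'] (min_width=7, slack=7)
Line 8: ['kitchen'] (min_width=7, slack=7)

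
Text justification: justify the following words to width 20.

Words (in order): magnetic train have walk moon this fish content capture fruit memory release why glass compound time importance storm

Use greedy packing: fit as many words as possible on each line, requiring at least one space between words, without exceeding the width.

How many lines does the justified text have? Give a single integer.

Answer: 7

Derivation:
Line 1: ['magnetic', 'train', 'have'] (min_width=19, slack=1)
Line 2: ['walk', 'moon', 'this', 'fish'] (min_width=19, slack=1)
Line 3: ['content', 'capture'] (min_width=15, slack=5)
Line 4: ['fruit', 'memory', 'release'] (min_width=20, slack=0)
Line 5: ['why', 'glass', 'compound'] (min_width=18, slack=2)
Line 6: ['time', 'importance'] (min_width=15, slack=5)
Line 7: ['storm'] (min_width=5, slack=15)
Total lines: 7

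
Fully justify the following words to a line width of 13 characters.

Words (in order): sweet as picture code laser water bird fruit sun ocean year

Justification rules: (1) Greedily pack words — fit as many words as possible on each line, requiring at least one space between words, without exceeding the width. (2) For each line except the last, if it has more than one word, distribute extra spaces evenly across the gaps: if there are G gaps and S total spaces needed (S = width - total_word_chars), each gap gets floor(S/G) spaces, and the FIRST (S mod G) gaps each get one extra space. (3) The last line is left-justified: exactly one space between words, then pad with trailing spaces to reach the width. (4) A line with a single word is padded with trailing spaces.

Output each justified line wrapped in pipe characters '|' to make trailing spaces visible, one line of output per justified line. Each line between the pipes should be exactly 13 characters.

Line 1: ['sweet', 'as'] (min_width=8, slack=5)
Line 2: ['picture', 'code'] (min_width=12, slack=1)
Line 3: ['laser', 'water'] (min_width=11, slack=2)
Line 4: ['bird', 'fruit'] (min_width=10, slack=3)
Line 5: ['sun', 'ocean'] (min_width=9, slack=4)
Line 6: ['year'] (min_width=4, slack=9)

Answer: |sweet      as|
|picture  code|
|laser   water|
|bird    fruit|
|sun     ocean|
|year         |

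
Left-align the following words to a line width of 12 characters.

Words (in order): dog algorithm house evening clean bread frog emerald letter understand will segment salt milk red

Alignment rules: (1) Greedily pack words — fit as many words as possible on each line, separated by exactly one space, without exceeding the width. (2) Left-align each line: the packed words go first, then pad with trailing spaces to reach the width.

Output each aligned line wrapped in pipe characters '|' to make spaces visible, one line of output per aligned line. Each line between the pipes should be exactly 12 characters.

Answer: |dog         |
|algorithm   |
|house       |
|evening     |
|clean bread |
|frog emerald|
|letter      |
|understand  |
|will segment|
|salt milk   |
|red         |

Derivation:
Line 1: ['dog'] (min_width=3, slack=9)
Line 2: ['algorithm'] (min_width=9, slack=3)
Line 3: ['house'] (min_width=5, slack=7)
Line 4: ['evening'] (min_width=7, slack=5)
Line 5: ['clean', 'bread'] (min_width=11, slack=1)
Line 6: ['frog', 'emerald'] (min_width=12, slack=0)
Line 7: ['letter'] (min_width=6, slack=6)
Line 8: ['understand'] (min_width=10, slack=2)
Line 9: ['will', 'segment'] (min_width=12, slack=0)
Line 10: ['salt', 'milk'] (min_width=9, slack=3)
Line 11: ['red'] (min_width=3, slack=9)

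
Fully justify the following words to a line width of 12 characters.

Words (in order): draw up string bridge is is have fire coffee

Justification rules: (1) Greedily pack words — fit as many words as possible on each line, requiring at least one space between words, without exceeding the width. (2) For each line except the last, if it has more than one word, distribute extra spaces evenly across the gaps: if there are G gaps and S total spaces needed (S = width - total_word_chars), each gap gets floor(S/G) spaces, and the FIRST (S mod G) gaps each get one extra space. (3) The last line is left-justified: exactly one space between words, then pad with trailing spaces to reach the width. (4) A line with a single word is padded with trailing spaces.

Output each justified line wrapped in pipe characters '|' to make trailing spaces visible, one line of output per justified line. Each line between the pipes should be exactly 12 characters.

Line 1: ['draw', 'up'] (min_width=7, slack=5)
Line 2: ['string'] (min_width=6, slack=6)
Line 3: ['bridge', 'is', 'is'] (min_width=12, slack=0)
Line 4: ['have', 'fire'] (min_width=9, slack=3)
Line 5: ['coffee'] (min_width=6, slack=6)

Answer: |draw      up|
|string      |
|bridge is is|
|have    fire|
|coffee      |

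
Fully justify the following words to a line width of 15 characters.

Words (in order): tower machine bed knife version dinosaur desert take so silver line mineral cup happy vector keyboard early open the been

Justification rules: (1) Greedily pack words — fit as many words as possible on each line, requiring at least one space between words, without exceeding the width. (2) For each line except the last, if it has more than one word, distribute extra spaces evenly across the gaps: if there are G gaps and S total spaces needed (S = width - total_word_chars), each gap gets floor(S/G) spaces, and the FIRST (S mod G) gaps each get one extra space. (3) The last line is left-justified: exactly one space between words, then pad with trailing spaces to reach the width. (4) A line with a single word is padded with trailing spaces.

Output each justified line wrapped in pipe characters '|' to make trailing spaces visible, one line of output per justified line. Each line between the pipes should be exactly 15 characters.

Line 1: ['tower', 'machine'] (min_width=13, slack=2)
Line 2: ['bed', 'knife'] (min_width=9, slack=6)
Line 3: ['version'] (min_width=7, slack=8)
Line 4: ['dinosaur', 'desert'] (min_width=15, slack=0)
Line 5: ['take', 'so', 'silver'] (min_width=14, slack=1)
Line 6: ['line', 'mineral'] (min_width=12, slack=3)
Line 7: ['cup', 'happy'] (min_width=9, slack=6)
Line 8: ['vector', 'keyboard'] (min_width=15, slack=0)
Line 9: ['early', 'open', 'the'] (min_width=14, slack=1)
Line 10: ['been'] (min_width=4, slack=11)

Answer: |tower   machine|
|bed       knife|
|version        |
|dinosaur desert|
|take  so silver|
|line    mineral|
|cup       happy|
|vector keyboard|
|early  open the|
|been           |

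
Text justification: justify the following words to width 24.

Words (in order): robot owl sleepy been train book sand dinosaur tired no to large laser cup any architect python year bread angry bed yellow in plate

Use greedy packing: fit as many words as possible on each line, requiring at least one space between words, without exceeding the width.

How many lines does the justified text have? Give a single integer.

Line 1: ['robot', 'owl', 'sleepy', 'been'] (min_width=21, slack=3)
Line 2: ['train', 'book', 'sand', 'dinosaur'] (min_width=24, slack=0)
Line 3: ['tired', 'no', 'to', 'large', 'laser'] (min_width=23, slack=1)
Line 4: ['cup', 'any', 'architect', 'python'] (min_width=24, slack=0)
Line 5: ['year', 'bread', 'angry', 'bed'] (min_width=20, slack=4)
Line 6: ['yellow', 'in', 'plate'] (min_width=15, slack=9)
Total lines: 6

Answer: 6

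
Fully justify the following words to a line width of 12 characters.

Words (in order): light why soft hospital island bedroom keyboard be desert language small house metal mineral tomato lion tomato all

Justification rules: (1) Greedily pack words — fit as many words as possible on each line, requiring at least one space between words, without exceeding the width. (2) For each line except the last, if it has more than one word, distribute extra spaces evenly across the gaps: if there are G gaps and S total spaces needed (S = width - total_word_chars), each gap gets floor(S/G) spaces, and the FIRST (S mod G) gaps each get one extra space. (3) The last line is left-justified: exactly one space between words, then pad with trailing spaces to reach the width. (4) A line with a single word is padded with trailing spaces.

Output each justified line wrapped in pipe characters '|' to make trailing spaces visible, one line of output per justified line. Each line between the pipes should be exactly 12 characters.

Answer: |light    why|
|soft        |
|hospital    |
|island      |
|bedroom     |
|keyboard  be|
|desert      |
|language    |
|small  house|
|metal       |
|mineral     |
|tomato  lion|
|tomato all  |

Derivation:
Line 1: ['light', 'why'] (min_width=9, slack=3)
Line 2: ['soft'] (min_width=4, slack=8)
Line 3: ['hospital'] (min_width=8, slack=4)
Line 4: ['island'] (min_width=6, slack=6)
Line 5: ['bedroom'] (min_width=7, slack=5)
Line 6: ['keyboard', 'be'] (min_width=11, slack=1)
Line 7: ['desert'] (min_width=6, slack=6)
Line 8: ['language'] (min_width=8, slack=4)
Line 9: ['small', 'house'] (min_width=11, slack=1)
Line 10: ['metal'] (min_width=5, slack=7)
Line 11: ['mineral'] (min_width=7, slack=5)
Line 12: ['tomato', 'lion'] (min_width=11, slack=1)
Line 13: ['tomato', 'all'] (min_width=10, slack=2)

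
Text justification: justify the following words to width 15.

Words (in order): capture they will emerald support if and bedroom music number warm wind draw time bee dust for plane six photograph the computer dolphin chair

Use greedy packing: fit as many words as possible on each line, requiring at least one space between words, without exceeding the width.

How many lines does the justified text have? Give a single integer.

Answer: 11

Derivation:
Line 1: ['capture', 'they'] (min_width=12, slack=3)
Line 2: ['will', 'emerald'] (min_width=12, slack=3)
Line 3: ['support', 'if', 'and'] (min_width=14, slack=1)
Line 4: ['bedroom', 'music'] (min_width=13, slack=2)
Line 5: ['number', 'warm'] (min_width=11, slack=4)
Line 6: ['wind', 'draw', 'time'] (min_width=14, slack=1)
Line 7: ['bee', 'dust', 'for'] (min_width=12, slack=3)
Line 8: ['plane', 'six'] (min_width=9, slack=6)
Line 9: ['photograph', 'the'] (min_width=14, slack=1)
Line 10: ['computer'] (min_width=8, slack=7)
Line 11: ['dolphin', 'chair'] (min_width=13, slack=2)
Total lines: 11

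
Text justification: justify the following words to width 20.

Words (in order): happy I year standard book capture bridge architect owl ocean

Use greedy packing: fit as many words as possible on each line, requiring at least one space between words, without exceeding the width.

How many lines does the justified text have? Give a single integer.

Answer: 4

Derivation:
Line 1: ['happy', 'I', 'year'] (min_width=12, slack=8)
Line 2: ['standard', 'book'] (min_width=13, slack=7)
Line 3: ['capture', 'bridge'] (min_width=14, slack=6)
Line 4: ['architect', 'owl', 'ocean'] (min_width=19, slack=1)
Total lines: 4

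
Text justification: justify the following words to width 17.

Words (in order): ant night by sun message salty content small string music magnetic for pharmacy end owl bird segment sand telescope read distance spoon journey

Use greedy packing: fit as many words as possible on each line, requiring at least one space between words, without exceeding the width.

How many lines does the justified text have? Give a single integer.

Answer: 10

Derivation:
Line 1: ['ant', 'night', 'by', 'sun'] (min_width=16, slack=1)
Line 2: ['message', 'salty'] (min_width=13, slack=4)
Line 3: ['content', 'small'] (min_width=13, slack=4)
Line 4: ['string', 'music'] (min_width=12, slack=5)
Line 5: ['magnetic', 'for'] (min_width=12, slack=5)
Line 6: ['pharmacy', 'end', 'owl'] (min_width=16, slack=1)
Line 7: ['bird', 'segment', 'sand'] (min_width=17, slack=0)
Line 8: ['telescope', 'read'] (min_width=14, slack=3)
Line 9: ['distance', 'spoon'] (min_width=14, slack=3)
Line 10: ['journey'] (min_width=7, slack=10)
Total lines: 10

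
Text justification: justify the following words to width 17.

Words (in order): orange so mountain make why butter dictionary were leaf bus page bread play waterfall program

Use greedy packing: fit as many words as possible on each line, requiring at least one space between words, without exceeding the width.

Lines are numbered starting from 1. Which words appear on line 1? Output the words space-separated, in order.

Line 1: ['orange', 'so'] (min_width=9, slack=8)
Line 2: ['mountain', 'make', 'why'] (min_width=17, slack=0)
Line 3: ['butter', 'dictionary'] (min_width=17, slack=0)
Line 4: ['were', 'leaf', 'bus'] (min_width=13, slack=4)
Line 5: ['page', 'bread', 'play'] (min_width=15, slack=2)
Line 6: ['waterfall', 'program'] (min_width=17, slack=0)

Answer: orange so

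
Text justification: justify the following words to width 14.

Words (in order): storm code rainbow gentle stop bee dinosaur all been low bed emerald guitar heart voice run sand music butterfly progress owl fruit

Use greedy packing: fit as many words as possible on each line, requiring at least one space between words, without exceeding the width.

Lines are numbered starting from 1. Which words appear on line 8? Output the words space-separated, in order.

Answer: run sand music

Derivation:
Line 1: ['storm', 'code'] (min_width=10, slack=4)
Line 2: ['rainbow', 'gentle'] (min_width=14, slack=0)
Line 3: ['stop', 'bee'] (min_width=8, slack=6)
Line 4: ['dinosaur', 'all'] (min_width=12, slack=2)
Line 5: ['been', 'low', 'bed'] (min_width=12, slack=2)
Line 6: ['emerald', 'guitar'] (min_width=14, slack=0)
Line 7: ['heart', 'voice'] (min_width=11, slack=3)
Line 8: ['run', 'sand', 'music'] (min_width=14, slack=0)
Line 9: ['butterfly'] (min_width=9, slack=5)
Line 10: ['progress', 'owl'] (min_width=12, slack=2)
Line 11: ['fruit'] (min_width=5, slack=9)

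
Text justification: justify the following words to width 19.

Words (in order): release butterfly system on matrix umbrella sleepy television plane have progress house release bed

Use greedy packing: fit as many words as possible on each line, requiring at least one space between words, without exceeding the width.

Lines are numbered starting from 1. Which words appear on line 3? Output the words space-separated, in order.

Line 1: ['release', 'butterfly'] (min_width=17, slack=2)
Line 2: ['system', 'on', 'matrix'] (min_width=16, slack=3)
Line 3: ['umbrella', 'sleepy'] (min_width=15, slack=4)
Line 4: ['television', 'plane'] (min_width=16, slack=3)
Line 5: ['have', 'progress', 'house'] (min_width=19, slack=0)
Line 6: ['release', 'bed'] (min_width=11, slack=8)

Answer: umbrella sleepy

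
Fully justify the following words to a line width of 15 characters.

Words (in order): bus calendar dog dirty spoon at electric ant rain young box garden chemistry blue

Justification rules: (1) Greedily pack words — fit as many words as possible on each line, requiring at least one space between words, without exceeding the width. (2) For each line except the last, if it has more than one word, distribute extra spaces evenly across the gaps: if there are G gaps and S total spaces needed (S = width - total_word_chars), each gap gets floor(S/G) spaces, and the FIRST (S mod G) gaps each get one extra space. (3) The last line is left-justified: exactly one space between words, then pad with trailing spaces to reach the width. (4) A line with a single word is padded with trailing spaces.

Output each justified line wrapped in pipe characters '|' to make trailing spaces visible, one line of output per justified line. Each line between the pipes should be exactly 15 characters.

Line 1: ['bus', 'calendar'] (min_width=12, slack=3)
Line 2: ['dog', 'dirty', 'spoon'] (min_width=15, slack=0)
Line 3: ['at', 'electric', 'ant'] (min_width=15, slack=0)
Line 4: ['rain', 'young', 'box'] (min_width=14, slack=1)
Line 5: ['garden'] (min_width=6, slack=9)
Line 6: ['chemistry', 'blue'] (min_width=14, slack=1)

Answer: |bus    calendar|
|dog dirty spoon|
|at electric ant|
|rain  young box|
|garden         |
|chemistry blue |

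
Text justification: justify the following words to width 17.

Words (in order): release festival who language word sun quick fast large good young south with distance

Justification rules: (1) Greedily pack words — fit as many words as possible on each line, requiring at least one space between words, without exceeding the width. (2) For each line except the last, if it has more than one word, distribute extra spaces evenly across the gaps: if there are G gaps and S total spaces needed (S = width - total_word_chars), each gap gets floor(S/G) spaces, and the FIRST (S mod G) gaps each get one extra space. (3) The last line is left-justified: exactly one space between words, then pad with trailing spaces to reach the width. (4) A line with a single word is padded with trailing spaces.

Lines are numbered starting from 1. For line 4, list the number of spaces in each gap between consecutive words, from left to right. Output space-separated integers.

Line 1: ['release', 'festival'] (min_width=16, slack=1)
Line 2: ['who', 'language', 'word'] (min_width=17, slack=0)
Line 3: ['sun', 'quick', 'fast'] (min_width=14, slack=3)
Line 4: ['large', 'good', 'young'] (min_width=16, slack=1)
Line 5: ['south', 'with'] (min_width=10, slack=7)
Line 6: ['distance'] (min_width=8, slack=9)

Answer: 2 1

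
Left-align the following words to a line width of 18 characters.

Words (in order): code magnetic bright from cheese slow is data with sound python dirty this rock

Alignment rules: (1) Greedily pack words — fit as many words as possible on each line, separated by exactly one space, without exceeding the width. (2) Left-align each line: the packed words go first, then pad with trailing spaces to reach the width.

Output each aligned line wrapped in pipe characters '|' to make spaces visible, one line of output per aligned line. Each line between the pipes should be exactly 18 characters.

Line 1: ['code', 'magnetic'] (min_width=13, slack=5)
Line 2: ['bright', 'from', 'cheese'] (min_width=18, slack=0)
Line 3: ['slow', 'is', 'data', 'with'] (min_width=17, slack=1)
Line 4: ['sound', 'python', 'dirty'] (min_width=18, slack=0)
Line 5: ['this', 'rock'] (min_width=9, slack=9)

Answer: |code magnetic     |
|bright from cheese|
|slow is data with |
|sound python dirty|
|this rock         |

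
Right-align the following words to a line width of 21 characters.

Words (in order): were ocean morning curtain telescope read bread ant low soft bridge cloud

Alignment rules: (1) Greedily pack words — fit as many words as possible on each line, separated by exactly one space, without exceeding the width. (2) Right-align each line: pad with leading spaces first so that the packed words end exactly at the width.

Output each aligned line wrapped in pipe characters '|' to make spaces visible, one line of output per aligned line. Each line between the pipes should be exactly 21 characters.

Line 1: ['were', 'ocean', 'morning'] (min_width=18, slack=3)
Line 2: ['curtain', 'telescope'] (min_width=17, slack=4)
Line 3: ['read', 'bread', 'ant', 'low'] (min_width=18, slack=3)
Line 4: ['soft', 'bridge', 'cloud'] (min_width=17, slack=4)

Answer: |   were ocean morning|
|    curtain telescope|
|   read bread ant low|
|    soft bridge cloud|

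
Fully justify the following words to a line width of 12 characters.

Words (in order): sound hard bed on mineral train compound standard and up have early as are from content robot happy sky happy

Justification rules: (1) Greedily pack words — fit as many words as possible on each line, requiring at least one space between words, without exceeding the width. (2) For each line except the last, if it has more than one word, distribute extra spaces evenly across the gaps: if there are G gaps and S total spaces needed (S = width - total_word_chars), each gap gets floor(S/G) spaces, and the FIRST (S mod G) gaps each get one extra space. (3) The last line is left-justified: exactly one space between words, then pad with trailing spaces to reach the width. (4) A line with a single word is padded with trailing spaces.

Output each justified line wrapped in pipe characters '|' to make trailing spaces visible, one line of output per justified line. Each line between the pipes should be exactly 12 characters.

Answer: |sound   hard|
|bed       on|
|mineral     |
|train       |
|compound    |
|standard and|
|up      have|
|early as are|
|from content|
|robot  happy|
|sky happy   |

Derivation:
Line 1: ['sound', 'hard'] (min_width=10, slack=2)
Line 2: ['bed', 'on'] (min_width=6, slack=6)
Line 3: ['mineral'] (min_width=7, slack=5)
Line 4: ['train'] (min_width=5, slack=7)
Line 5: ['compound'] (min_width=8, slack=4)
Line 6: ['standard', 'and'] (min_width=12, slack=0)
Line 7: ['up', 'have'] (min_width=7, slack=5)
Line 8: ['early', 'as', 'are'] (min_width=12, slack=0)
Line 9: ['from', 'content'] (min_width=12, slack=0)
Line 10: ['robot', 'happy'] (min_width=11, slack=1)
Line 11: ['sky', 'happy'] (min_width=9, slack=3)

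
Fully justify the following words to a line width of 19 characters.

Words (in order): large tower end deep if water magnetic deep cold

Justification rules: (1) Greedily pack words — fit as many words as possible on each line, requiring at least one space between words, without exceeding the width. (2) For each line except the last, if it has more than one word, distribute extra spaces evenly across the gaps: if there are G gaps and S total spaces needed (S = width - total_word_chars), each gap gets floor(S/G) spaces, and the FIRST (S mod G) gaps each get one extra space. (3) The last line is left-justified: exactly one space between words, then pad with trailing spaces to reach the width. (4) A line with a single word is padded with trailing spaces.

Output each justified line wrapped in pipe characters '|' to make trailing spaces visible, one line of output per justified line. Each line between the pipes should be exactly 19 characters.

Line 1: ['large', 'tower', 'end'] (min_width=15, slack=4)
Line 2: ['deep', 'if', 'water'] (min_width=13, slack=6)
Line 3: ['magnetic', 'deep', 'cold'] (min_width=18, slack=1)

Answer: |large   tower   end|
|deep    if    water|
|magnetic deep cold |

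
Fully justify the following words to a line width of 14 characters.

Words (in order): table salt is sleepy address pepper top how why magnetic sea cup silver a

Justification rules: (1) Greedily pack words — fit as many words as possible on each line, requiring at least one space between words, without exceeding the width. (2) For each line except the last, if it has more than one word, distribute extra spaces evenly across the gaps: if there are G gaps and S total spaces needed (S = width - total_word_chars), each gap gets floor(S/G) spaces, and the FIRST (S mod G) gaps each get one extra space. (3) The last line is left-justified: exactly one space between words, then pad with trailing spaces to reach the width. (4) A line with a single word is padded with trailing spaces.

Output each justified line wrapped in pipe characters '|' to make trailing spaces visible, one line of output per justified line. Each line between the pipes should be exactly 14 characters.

Line 1: ['table', 'salt', 'is'] (min_width=13, slack=1)
Line 2: ['sleepy', 'address'] (min_width=14, slack=0)
Line 3: ['pepper', 'top', 'how'] (min_width=14, slack=0)
Line 4: ['why', 'magnetic'] (min_width=12, slack=2)
Line 5: ['sea', 'cup', 'silver'] (min_width=14, slack=0)
Line 6: ['a'] (min_width=1, slack=13)

Answer: |table  salt is|
|sleepy address|
|pepper top how|
|why   magnetic|
|sea cup silver|
|a             |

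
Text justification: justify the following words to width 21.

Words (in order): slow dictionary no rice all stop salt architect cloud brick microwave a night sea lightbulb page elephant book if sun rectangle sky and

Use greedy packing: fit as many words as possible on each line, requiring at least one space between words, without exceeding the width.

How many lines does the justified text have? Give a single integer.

Line 1: ['slow', 'dictionary', 'no'] (min_width=18, slack=3)
Line 2: ['rice', 'all', 'stop', 'salt'] (min_width=18, slack=3)
Line 3: ['architect', 'cloud', 'brick'] (min_width=21, slack=0)
Line 4: ['microwave', 'a', 'night', 'sea'] (min_width=21, slack=0)
Line 5: ['lightbulb', 'page'] (min_width=14, slack=7)
Line 6: ['elephant', 'book', 'if', 'sun'] (min_width=20, slack=1)
Line 7: ['rectangle', 'sky', 'and'] (min_width=17, slack=4)
Total lines: 7

Answer: 7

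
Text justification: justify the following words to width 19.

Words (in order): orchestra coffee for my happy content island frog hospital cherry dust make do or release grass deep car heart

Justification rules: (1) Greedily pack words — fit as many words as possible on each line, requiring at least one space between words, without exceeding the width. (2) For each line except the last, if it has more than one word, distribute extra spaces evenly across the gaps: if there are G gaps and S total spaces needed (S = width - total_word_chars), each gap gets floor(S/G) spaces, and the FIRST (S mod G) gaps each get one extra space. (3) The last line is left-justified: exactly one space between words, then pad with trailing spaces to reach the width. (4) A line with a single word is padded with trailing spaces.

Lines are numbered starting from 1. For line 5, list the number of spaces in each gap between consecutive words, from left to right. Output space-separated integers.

Line 1: ['orchestra', 'coffee'] (min_width=16, slack=3)
Line 2: ['for', 'my', 'happy'] (min_width=12, slack=7)
Line 3: ['content', 'island', 'frog'] (min_width=19, slack=0)
Line 4: ['hospital', 'cherry'] (min_width=15, slack=4)
Line 5: ['dust', 'make', 'do', 'or'] (min_width=15, slack=4)
Line 6: ['release', 'grass', 'deep'] (min_width=18, slack=1)
Line 7: ['car', 'heart'] (min_width=9, slack=10)

Answer: 3 2 2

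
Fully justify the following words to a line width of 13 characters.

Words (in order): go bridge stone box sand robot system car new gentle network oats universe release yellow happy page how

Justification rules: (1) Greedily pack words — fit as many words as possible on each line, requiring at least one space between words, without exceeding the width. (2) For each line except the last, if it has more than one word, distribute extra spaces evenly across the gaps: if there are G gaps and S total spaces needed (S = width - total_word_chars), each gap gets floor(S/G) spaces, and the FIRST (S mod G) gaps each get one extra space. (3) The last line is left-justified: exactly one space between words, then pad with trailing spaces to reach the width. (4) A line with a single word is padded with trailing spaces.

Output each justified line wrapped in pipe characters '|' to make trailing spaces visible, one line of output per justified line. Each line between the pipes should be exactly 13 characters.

Line 1: ['go', 'bridge'] (min_width=9, slack=4)
Line 2: ['stone', 'box'] (min_width=9, slack=4)
Line 3: ['sand', 'robot'] (min_width=10, slack=3)
Line 4: ['system', 'car'] (min_width=10, slack=3)
Line 5: ['new', 'gentle'] (min_width=10, slack=3)
Line 6: ['network', 'oats'] (min_width=12, slack=1)
Line 7: ['universe'] (min_width=8, slack=5)
Line 8: ['release'] (min_width=7, slack=6)
Line 9: ['yellow', 'happy'] (min_width=12, slack=1)
Line 10: ['page', 'how'] (min_width=8, slack=5)

Answer: |go     bridge|
|stone     box|
|sand    robot|
|system    car|
|new    gentle|
|network  oats|
|universe     |
|release      |
|yellow  happy|
|page how     |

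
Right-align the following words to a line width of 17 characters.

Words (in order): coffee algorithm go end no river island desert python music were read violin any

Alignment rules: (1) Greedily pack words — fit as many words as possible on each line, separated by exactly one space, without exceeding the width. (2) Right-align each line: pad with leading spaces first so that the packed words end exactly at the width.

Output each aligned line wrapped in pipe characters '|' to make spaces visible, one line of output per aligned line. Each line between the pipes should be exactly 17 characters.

Answer: | coffee algorithm|
|  go end no river|
|    island desert|
|python music were|
|  read violin any|

Derivation:
Line 1: ['coffee', 'algorithm'] (min_width=16, slack=1)
Line 2: ['go', 'end', 'no', 'river'] (min_width=15, slack=2)
Line 3: ['island', 'desert'] (min_width=13, slack=4)
Line 4: ['python', 'music', 'were'] (min_width=17, slack=0)
Line 5: ['read', 'violin', 'any'] (min_width=15, slack=2)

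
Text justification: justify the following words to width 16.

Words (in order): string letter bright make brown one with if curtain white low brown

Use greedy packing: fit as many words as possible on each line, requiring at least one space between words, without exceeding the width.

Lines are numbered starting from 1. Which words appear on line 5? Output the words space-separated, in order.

Answer: low brown

Derivation:
Line 1: ['string', 'letter'] (min_width=13, slack=3)
Line 2: ['bright', 'make'] (min_width=11, slack=5)
Line 3: ['brown', 'one', 'with'] (min_width=14, slack=2)
Line 4: ['if', 'curtain', 'white'] (min_width=16, slack=0)
Line 5: ['low', 'brown'] (min_width=9, slack=7)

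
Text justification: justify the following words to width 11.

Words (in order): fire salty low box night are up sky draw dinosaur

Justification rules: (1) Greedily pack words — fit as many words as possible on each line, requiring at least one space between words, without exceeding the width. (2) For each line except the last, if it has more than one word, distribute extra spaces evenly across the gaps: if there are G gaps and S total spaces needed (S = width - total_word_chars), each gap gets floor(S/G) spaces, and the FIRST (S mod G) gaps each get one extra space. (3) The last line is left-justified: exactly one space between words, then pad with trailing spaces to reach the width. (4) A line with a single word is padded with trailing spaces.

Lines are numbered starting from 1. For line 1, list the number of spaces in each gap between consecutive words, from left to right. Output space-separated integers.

Line 1: ['fire', 'salty'] (min_width=10, slack=1)
Line 2: ['low', 'box'] (min_width=7, slack=4)
Line 3: ['night', 'are'] (min_width=9, slack=2)
Line 4: ['up', 'sky', 'draw'] (min_width=11, slack=0)
Line 5: ['dinosaur'] (min_width=8, slack=3)

Answer: 2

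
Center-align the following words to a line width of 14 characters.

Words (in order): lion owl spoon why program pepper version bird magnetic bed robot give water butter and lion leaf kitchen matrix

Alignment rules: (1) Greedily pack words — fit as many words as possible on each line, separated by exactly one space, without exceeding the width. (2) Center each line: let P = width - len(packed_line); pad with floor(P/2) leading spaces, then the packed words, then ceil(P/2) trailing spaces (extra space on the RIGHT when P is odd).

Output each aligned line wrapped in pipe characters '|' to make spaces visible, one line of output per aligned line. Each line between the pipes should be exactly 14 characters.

Answer: |lion owl spoon|
| why program  |
|pepper version|
|bird magnetic |
|bed robot give|
| water butter |
|and lion leaf |
|kitchen matrix|

Derivation:
Line 1: ['lion', 'owl', 'spoon'] (min_width=14, slack=0)
Line 2: ['why', 'program'] (min_width=11, slack=3)
Line 3: ['pepper', 'version'] (min_width=14, slack=0)
Line 4: ['bird', 'magnetic'] (min_width=13, slack=1)
Line 5: ['bed', 'robot', 'give'] (min_width=14, slack=0)
Line 6: ['water', 'butter'] (min_width=12, slack=2)
Line 7: ['and', 'lion', 'leaf'] (min_width=13, slack=1)
Line 8: ['kitchen', 'matrix'] (min_width=14, slack=0)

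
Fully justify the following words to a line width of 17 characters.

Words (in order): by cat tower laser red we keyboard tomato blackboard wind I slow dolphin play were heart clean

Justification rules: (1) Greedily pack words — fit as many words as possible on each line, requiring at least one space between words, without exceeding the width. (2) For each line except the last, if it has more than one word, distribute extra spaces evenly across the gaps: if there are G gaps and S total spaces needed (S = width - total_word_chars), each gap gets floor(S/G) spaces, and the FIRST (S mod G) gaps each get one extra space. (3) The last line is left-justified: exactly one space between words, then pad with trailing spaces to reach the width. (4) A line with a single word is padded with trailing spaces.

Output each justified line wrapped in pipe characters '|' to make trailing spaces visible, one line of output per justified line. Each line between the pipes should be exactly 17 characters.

Line 1: ['by', 'cat', 'tower'] (min_width=12, slack=5)
Line 2: ['laser', 'red', 'we'] (min_width=12, slack=5)
Line 3: ['keyboard', 'tomato'] (min_width=15, slack=2)
Line 4: ['blackboard', 'wind', 'I'] (min_width=17, slack=0)
Line 5: ['slow', 'dolphin', 'play'] (min_width=17, slack=0)
Line 6: ['were', 'heart', 'clean'] (min_width=16, slack=1)

Answer: |by    cat   tower|
|laser    red   we|
|keyboard   tomato|
|blackboard wind I|
|slow dolphin play|
|were heart clean |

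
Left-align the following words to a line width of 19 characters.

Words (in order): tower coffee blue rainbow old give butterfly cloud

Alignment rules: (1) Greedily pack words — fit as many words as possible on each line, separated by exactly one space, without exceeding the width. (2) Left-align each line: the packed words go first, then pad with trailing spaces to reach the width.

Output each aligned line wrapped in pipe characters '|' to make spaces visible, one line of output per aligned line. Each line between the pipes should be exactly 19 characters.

Answer: |tower coffee blue  |
|rainbow old give   |
|butterfly cloud    |

Derivation:
Line 1: ['tower', 'coffee', 'blue'] (min_width=17, slack=2)
Line 2: ['rainbow', 'old', 'give'] (min_width=16, slack=3)
Line 3: ['butterfly', 'cloud'] (min_width=15, slack=4)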